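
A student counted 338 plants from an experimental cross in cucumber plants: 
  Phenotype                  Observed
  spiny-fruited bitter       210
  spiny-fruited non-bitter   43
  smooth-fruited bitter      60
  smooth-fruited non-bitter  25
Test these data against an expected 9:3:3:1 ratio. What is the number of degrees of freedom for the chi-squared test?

A goodness-of-fit test with 4 phenotype classes has df = 4 − 1 = 3.

3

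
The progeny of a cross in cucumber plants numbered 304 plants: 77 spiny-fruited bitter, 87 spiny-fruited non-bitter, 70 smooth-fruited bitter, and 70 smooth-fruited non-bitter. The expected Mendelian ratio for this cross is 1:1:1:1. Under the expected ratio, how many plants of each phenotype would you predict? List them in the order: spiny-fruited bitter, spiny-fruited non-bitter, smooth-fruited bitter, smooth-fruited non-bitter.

The 1:1:1:1 ratio has 4 parts, so with N = 304 the expected counts are:
  spiny-fruited bitter: 304 × 1/4 = 76
  spiny-fruited non-bitter: 304 × 1/4 = 76
  smooth-fruited bitter: 304 × 1/4 = 76
  smooth-fruited non-bitter: 304 × 1/4 = 76

76, 76, 76, 76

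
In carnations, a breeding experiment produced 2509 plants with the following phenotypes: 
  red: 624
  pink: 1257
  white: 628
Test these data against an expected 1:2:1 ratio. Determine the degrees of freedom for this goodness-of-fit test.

2

A goodness-of-fit test with 3 phenotype classes has df = 3 − 1 = 2.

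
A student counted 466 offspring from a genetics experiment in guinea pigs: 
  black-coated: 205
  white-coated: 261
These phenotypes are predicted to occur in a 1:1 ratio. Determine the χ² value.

Expected counts for N = 466 under a 1:1 ratio (total parts = 2):
  black-coated: 466 × 1/2 = 233
  white-coated: 466 × 1/2 = 233
χ² = Σ (O − E)² / E
  black-coated: (205 − 233)² / 233 = 3.3648
  white-coated: (261 − 233)² / 233 = 3.3648
χ² = 3.3648 + 3.3648 = 6.7296 ≈ 6.730

6.730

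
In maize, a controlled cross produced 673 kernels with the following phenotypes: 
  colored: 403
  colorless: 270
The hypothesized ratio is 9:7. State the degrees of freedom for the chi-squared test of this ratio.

A goodness-of-fit test with 2 phenotype classes has df = 2 − 1 = 1.

1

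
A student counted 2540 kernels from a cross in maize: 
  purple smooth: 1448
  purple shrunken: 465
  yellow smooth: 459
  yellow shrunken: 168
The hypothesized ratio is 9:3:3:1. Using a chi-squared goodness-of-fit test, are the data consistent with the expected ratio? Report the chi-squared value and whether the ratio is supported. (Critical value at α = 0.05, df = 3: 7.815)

1.689; consistent

Total ratio parts = 16. Expected numbers out of 2540:
  purple smooth: 2540 × 9/16 = 1428.75
  purple shrunken: 2540 × 3/16 = 476.25
  yellow smooth: 2540 × 3/16 = 476.25
  yellow shrunken: 2540 × 1/16 = 158.75
χ² = Σ (O − E)² / E
  purple smooth: (1448 − 1428.75)² / 1428.75 = 0.2594
  purple shrunken: (465 − 476.25)² / 476.25 = 0.2657
  yellow smooth: (459 − 476.25)² / 476.25 = 0.6248
  yellow shrunken: (168 − 158.75)² / 158.75 = 0.5390
χ² = 0.2594 + 0.2657 + 0.6248 + 0.5390 = 1.6889 ≈ 1.689
Degrees of freedom = 4 − 1 = 3; critical value at α = 0.05 is 7.815.
Since 1.689 < 7.815, we fail to reject the null hypothesis — the data are consistent with the 9:3:3:1 ratio.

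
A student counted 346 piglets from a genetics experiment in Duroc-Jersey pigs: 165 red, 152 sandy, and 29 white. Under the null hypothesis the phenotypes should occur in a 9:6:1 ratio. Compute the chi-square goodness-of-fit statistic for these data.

Total ratio parts = 16. Expected numbers out of 346:
  red: 346 × 9/16 = 194.625
  sandy: 346 × 6/16 = 129.75
  white: 346 × 1/16 = 21.625
χ² = Σ (O − E)² / E
  red: (165 − 194.625)² / 194.625 = 4.5094
  sandy: (152 − 129.75)² / 129.75 = 3.8155
  white: (29 − 21.625)² / 21.625 = 2.5152
χ² = 4.5094 + 3.8155 + 2.5152 = 10.8401 ≈ 10.840

10.840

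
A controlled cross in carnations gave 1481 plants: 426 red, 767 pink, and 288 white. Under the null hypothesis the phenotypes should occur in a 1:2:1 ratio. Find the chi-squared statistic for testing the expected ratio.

27.614

Total ratio parts = 4. Expected numbers out of 1481:
  red: 1481 × 1/4 = 370.25
  pink: 1481 × 2/4 = 740.5
  white: 1481 × 1/4 = 370.25
χ² = Σ (O − E)² / E
  red: (426 − 370.25)² / 370.25 = 8.3945
  pink: (767 − 740.5)² / 740.5 = 0.9483
  white: (288 − 370.25)² / 370.25 = 18.2716
χ² = 8.3945 + 0.9483 + 18.2716 = 27.6144 ≈ 27.614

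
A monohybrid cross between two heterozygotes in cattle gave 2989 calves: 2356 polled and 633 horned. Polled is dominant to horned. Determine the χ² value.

For a monohybrid cross between heterozygotes with complete dominance, the expected phenotypic ratio is 3:1.
Under the 3:1 hypothesis (Σ ratio = 4, N = 2989):
  polled: 2989 × 3/4 = 2241.75
  horned: 2989 × 1/4 = 747.25
χ² = Σ (O − E)² / E
  polled: (2356 − 2241.75)² / 2241.75 = 5.8227
  horned: (633 − 747.25)² / 747.25 = 17.4681
χ² = 5.8227 + 17.4681 = 23.2908 ≈ 23.291

23.291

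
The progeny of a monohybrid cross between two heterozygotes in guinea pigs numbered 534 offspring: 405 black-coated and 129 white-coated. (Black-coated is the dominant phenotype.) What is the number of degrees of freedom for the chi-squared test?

For a monohybrid cross between heterozygotes with complete dominance, the expected phenotypic ratio is 3:1.
A goodness-of-fit test with 2 phenotype classes has df = 2 − 1 = 1.

1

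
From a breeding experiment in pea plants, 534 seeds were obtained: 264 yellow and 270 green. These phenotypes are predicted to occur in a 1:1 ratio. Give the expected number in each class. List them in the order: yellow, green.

267, 267

Total ratio parts = 2. Expected numbers out of 534:
  yellow: 534 × 1/2 = 267
  green: 534 × 1/2 = 267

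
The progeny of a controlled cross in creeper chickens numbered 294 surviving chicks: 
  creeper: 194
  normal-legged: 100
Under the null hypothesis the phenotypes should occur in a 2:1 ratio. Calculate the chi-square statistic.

Under the 2:1 hypothesis (Σ ratio = 3, N = 294):
  creeper: 294 × 2/3 = 196
  normal-legged: 294 × 1/3 = 98
χ² = Σ (O − E)² / E
  creeper: (194 − 196)² / 196 = 0.0204
  normal-legged: (100 − 98)² / 98 = 0.0408
χ² = 0.0204 + 0.0408 = 0.0612 ≈ 0.061

0.061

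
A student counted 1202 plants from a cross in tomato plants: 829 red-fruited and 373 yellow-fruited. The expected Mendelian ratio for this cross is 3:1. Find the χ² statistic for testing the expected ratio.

23.322

Expected counts for N = 1202 under a 3:1 ratio (total parts = 4):
  red-fruited: 1202 × 3/4 = 901.5
  yellow-fruited: 1202 × 1/4 = 300.5
χ² = Σ (O − E)² / E
  red-fruited: (829 − 901.5)² / 901.5 = 5.8306
  yellow-fruited: (373 − 300.5)² / 300.5 = 17.4917
χ² = 5.8306 + 17.4917 = 23.3223 ≈ 23.322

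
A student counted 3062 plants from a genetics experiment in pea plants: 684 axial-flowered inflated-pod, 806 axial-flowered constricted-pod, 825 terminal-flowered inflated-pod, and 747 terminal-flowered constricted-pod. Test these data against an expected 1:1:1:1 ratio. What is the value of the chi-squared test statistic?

15.892

Total ratio parts = 4. Expected numbers out of 3062:
  axial-flowered inflated-pod: 3062 × 1/4 = 765.5
  axial-flowered constricted-pod: 3062 × 1/4 = 765.5
  terminal-flowered inflated-pod: 3062 × 1/4 = 765.5
  terminal-flowered constricted-pod: 3062 × 1/4 = 765.5
χ² = Σ (O − E)² / E
  axial-flowered inflated-pod: (684 − 765.5)² / 765.5 = 8.6770
  axial-flowered constricted-pod: (806 − 765.5)² / 765.5 = 2.1427
  terminal-flowered inflated-pod: (825 − 765.5)² / 765.5 = 4.6248
  terminal-flowered constricted-pod: (747 − 765.5)² / 765.5 = 0.4471
χ² = 8.6770 + 2.1427 + 4.6248 + 0.4471 = 15.8916 ≈ 15.892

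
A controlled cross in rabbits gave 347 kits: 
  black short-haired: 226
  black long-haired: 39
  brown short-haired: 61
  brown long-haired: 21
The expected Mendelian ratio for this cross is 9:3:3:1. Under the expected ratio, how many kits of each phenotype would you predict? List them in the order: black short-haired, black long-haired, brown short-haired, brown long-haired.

Under the 9:3:3:1 hypothesis (Σ ratio = 16, N = 347):
  black short-haired: 347 × 9/16 = 195.1875
  black long-haired: 347 × 3/16 = 65.0625
  brown short-haired: 347 × 3/16 = 65.0625
  brown long-haired: 347 × 1/16 = 21.6875

195.1875, 65.0625, 65.0625, 21.6875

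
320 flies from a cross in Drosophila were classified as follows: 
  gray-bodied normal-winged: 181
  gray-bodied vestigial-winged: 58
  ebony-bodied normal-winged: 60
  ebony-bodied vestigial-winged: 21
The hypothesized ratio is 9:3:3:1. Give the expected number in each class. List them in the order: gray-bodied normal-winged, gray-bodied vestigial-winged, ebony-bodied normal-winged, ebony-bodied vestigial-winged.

The 9:3:3:1 ratio has 16 parts, so with N = 320 the expected counts are:
  gray-bodied normal-winged: 320 × 9/16 = 180
  gray-bodied vestigial-winged: 320 × 3/16 = 60
  ebony-bodied normal-winged: 320 × 3/16 = 60
  ebony-bodied vestigial-winged: 320 × 1/16 = 20

180, 60, 60, 20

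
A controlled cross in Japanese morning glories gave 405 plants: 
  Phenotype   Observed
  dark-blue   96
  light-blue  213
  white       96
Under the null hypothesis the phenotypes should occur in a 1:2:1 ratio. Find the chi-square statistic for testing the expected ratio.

1.089

Under the 1:2:1 hypothesis (Σ ratio = 4, N = 405):
  dark-blue: 405 × 1/4 = 101.25
  light-blue: 405 × 2/4 = 202.5
  white: 405 × 1/4 = 101.25
χ² = Σ (O − E)² / E
  dark-blue: (96 − 101.25)² / 101.25 = 0.2722
  light-blue: (213 − 202.5)² / 202.5 = 0.5444
  white: (96 − 101.25)² / 101.25 = 0.2722
χ² = 0.2722 + 0.5444 + 0.2722 = 1.0888 ≈ 1.089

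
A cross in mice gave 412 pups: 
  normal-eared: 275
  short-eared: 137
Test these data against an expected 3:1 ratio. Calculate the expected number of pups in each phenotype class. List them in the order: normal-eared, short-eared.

The 3:1 ratio has 4 parts, so with N = 412 the expected counts are:
  normal-eared: 412 × 3/4 = 309
  short-eared: 412 × 1/4 = 103

309, 103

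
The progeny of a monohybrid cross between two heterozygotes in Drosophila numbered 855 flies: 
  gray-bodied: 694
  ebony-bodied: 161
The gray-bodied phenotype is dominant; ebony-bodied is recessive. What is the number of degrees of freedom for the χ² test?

1

For a monohybrid cross between heterozygotes with complete dominance, the expected phenotypic ratio is 3:1.
A goodness-of-fit test with 2 phenotype classes has df = 2 − 1 = 1.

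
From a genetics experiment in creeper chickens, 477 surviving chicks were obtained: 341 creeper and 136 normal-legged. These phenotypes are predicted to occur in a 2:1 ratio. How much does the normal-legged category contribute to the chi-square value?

3.327

Under the 2:1 hypothesis (Σ ratio = 3, N = 477):
  creeper: 477 × 2/3 = 318
  normal-legged: 477 × 1/3 = 159
Contribution of normal-legged: (136 − 159)² / 159 = 3.3270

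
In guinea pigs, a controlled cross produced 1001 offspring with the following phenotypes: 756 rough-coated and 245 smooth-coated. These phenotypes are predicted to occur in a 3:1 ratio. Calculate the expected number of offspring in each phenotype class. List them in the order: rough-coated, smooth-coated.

The 3:1 ratio has 4 parts, so with N = 1001 the expected counts are:
  rough-coated: 1001 × 3/4 = 750.75
  smooth-coated: 1001 × 1/4 = 250.25

750.75, 250.25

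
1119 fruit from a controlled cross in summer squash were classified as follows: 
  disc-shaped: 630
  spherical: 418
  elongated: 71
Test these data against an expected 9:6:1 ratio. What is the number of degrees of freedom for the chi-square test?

2

A goodness-of-fit test with 3 phenotype classes has df = 3 − 1 = 2.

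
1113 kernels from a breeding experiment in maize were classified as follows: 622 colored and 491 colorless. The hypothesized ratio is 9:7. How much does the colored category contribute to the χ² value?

The 9:7 ratio has 16 parts, so with N = 1113 the expected counts are:
  colored: 1113 × 9/16 = 626.0625
  colorless: 1113 × 7/16 = 486.9375
Contribution of colored: (622 − 626.0625)² / 626.0625 = 0.0264

0.026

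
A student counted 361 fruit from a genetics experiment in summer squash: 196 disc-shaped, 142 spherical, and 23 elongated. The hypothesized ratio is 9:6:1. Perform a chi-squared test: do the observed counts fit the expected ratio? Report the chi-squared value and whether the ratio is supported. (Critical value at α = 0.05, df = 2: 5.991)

Total ratio parts = 16. Expected numbers out of 361:
  disc-shaped: 361 × 9/16 = 203.0625
  spherical: 361 × 6/16 = 135.375
  elongated: 361 × 1/16 = 22.5625
χ² = Σ (O − E)² / E
  disc-shaped: (196 − 203.0625)² / 203.0625 = 0.2456
  spherical: (142 − 135.375)² / 135.375 = 0.3242
  elongated: (23 − 22.5625)² / 22.5625 = 0.0085
χ² = 0.2456 + 0.3242 + 0.0085 = 0.5783 ≈ 0.578
Degrees of freedom = 3 − 1 = 2; critical value at α = 0.05 is 5.991.
Since 0.578 < 5.991, we fail to reject the null hypothesis — the data are consistent with the 9:6:1 ratio.

0.578; consistent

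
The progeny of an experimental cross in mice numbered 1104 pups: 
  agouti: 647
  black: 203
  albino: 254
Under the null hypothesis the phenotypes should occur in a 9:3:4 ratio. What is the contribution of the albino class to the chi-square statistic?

Under the 9:3:4 hypothesis (Σ ratio = 16, N = 1104):
  agouti: 1104 × 9/16 = 621
  black: 1104 × 3/16 = 207
  albino: 1104 × 4/16 = 276
Contribution of albino: (254 − 276)² / 276 = 1.7536

1.754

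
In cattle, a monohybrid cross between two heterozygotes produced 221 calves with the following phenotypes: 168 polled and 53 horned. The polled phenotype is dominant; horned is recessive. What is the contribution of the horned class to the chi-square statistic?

0.092

For a monohybrid cross between heterozygotes with complete dominance, the expected phenotypic ratio is 3:1.
Expected counts for N = 221 under a 3:1 ratio (total parts = 4):
  polled: 221 × 3/4 = 165.75
  horned: 221 × 1/4 = 55.25
Contribution of horned: (53 − 55.25)² / 55.25 = 0.0916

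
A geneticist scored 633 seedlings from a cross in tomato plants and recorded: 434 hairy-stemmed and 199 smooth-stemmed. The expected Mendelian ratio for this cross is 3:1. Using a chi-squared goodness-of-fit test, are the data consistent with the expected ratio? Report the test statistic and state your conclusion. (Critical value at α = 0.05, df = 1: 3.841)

13.991; not consistent

Expected counts for N = 633 under a 3:1 ratio (total parts = 4):
  hairy-stemmed: 633 × 3/4 = 474.75
  smooth-stemmed: 633 × 1/4 = 158.25
χ² = Σ (O − E)² / E
  hairy-stemmed: (434 − 474.75)² / 474.75 = 3.4978
  smooth-stemmed: (199 − 158.25)² / 158.25 = 10.4933
χ² = 3.4978 + 10.4933 = 13.9911 ≈ 13.991
Degrees of freedom = 2 − 1 = 1; critical value at α = 0.05 is 3.841.
Since 13.991 > 3.841, we reject the null hypothesis — the data do not fit the 3:1 ratio.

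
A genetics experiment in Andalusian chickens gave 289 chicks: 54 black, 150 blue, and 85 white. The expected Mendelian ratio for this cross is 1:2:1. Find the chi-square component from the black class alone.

4.610

The 1:2:1 ratio has 4 parts, so with N = 289 the expected counts are:
  black: 289 × 1/4 = 72.25
  blue: 289 × 2/4 = 144.5
  white: 289 × 1/4 = 72.25
Contribution of black: (54 − 72.25)² / 72.25 = 4.6099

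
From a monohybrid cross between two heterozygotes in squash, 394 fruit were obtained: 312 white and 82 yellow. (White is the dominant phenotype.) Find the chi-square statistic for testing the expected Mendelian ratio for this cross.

For a monohybrid cross between heterozygotes with complete dominance, the expected phenotypic ratio is 3:1.
The 3:1 ratio has 4 parts, so with N = 394 the expected counts are:
  white: 394 × 3/4 = 295.5
  yellow: 394 × 1/4 = 98.5
χ² = Σ (O − E)² / E
  white: (312 − 295.5)² / 295.5 = 0.9213
  yellow: (82 − 98.5)² / 98.5 = 2.7640
χ² = 0.9213 + 2.7640 = 3.6853 ≈ 3.685

3.685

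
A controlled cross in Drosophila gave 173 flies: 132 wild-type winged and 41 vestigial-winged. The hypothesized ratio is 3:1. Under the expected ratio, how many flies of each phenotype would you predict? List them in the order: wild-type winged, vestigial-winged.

129.75, 43.25

Under the 3:1 hypothesis (Σ ratio = 4, N = 173):
  wild-type winged: 173 × 3/4 = 129.75
  vestigial-winged: 173 × 1/4 = 43.25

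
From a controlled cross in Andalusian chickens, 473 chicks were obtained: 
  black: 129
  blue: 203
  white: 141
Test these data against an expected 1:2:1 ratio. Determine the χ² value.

Total ratio parts = 4. Expected numbers out of 473:
  black: 473 × 1/4 = 118.25
  blue: 473 × 2/4 = 236.5
  white: 473 × 1/4 = 118.25
χ² = Σ (O − E)² / E
  black: (129 − 118.25)² / 118.25 = 0.9773
  blue: (203 − 236.5)² / 236.5 = 4.7452
  white: (141 − 118.25)² / 118.25 = 4.3768
χ² = 0.9773 + 4.7452 + 4.3768 = 10.0993 ≈ 10.099

10.099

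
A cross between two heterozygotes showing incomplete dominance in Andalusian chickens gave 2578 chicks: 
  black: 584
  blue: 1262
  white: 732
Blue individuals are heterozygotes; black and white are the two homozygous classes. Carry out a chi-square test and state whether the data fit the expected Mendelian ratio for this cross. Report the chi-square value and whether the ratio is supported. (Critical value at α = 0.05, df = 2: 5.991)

18.124; not consistent

With incomplete dominance, a heterozygote × heterozygote cross gives a 1:2:1 phenotypic ratio.
Total ratio parts = 4. Expected numbers out of 2578:
  black: 2578 × 1/4 = 644.5
  blue: 2578 × 2/4 = 1289
  white: 2578 × 1/4 = 644.5
χ² = Σ (O − E)² / E
  black: (584 − 644.5)² / 644.5 = 5.6792
  blue: (1262 − 1289)² / 1289 = 0.5656
  white: (732 − 644.5)² / 644.5 = 11.8794
χ² = 5.6792 + 0.5656 + 11.8794 = 18.1242 ≈ 18.124
Degrees of freedom = 3 − 1 = 2; critical value at α = 0.05 is 5.991.
Since 18.124 > 5.991, we reject the null hypothesis — the data do not fit the 1:2:1 ratio.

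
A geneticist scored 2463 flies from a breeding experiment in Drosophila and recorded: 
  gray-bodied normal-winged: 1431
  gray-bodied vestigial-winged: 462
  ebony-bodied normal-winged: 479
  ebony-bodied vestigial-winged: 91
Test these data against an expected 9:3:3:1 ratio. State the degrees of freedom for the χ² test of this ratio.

A goodness-of-fit test with 4 phenotype classes has df = 4 − 1 = 3.

3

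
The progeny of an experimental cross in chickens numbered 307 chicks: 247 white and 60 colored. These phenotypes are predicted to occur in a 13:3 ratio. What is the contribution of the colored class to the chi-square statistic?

Total ratio parts = 16. Expected numbers out of 307:
  white: 307 × 13/16 = 249.4375
  colored: 307 × 3/16 = 57.5625
Contribution of colored: (60 − 57.5625)² / 57.5625 = 0.1032

0.103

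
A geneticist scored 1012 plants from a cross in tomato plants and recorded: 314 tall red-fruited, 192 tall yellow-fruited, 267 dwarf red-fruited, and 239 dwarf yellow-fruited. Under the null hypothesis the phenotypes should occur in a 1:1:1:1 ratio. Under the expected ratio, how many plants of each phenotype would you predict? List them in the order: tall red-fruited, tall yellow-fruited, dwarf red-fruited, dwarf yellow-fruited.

253, 253, 253, 253

The 1:1:1:1 ratio has 4 parts, so with N = 1012 the expected counts are:
  tall red-fruited: 1012 × 1/4 = 253
  tall yellow-fruited: 1012 × 1/4 = 253
  dwarf red-fruited: 1012 × 1/4 = 253
  dwarf yellow-fruited: 1012 × 1/4 = 253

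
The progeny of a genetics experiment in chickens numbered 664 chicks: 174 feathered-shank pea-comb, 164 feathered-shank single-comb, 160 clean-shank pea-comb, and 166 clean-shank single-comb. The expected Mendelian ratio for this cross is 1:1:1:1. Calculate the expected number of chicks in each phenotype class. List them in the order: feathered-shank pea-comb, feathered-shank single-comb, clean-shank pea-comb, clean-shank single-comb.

166, 166, 166, 166

The 1:1:1:1 ratio has 4 parts, so with N = 664 the expected counts are:
  feathered-shank pea-comb: 664 × 1/4 = 166
  feathered-shank single-comb: 664 × 1/4 = 166
  clean-shank pea-comb: 664 × 1/4 = 166
  clean-shank single-comb: 664 × 1/4 = 166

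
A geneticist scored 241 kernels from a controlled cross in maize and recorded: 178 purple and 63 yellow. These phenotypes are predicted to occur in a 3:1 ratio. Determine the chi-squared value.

The 3:1 ratio has 4 parts, so with N = 241 the expected counts are:
  purple: 241 × 3/4 = 180.75
  yellow: 241 × 1/4 = 60.25
χ² = Σ (O − E)² / E
  purple: (178 − 180.75)² / 180.75 = 0.0418
  yellow: (63 − 60.25)² / 60.25 = 0.1255
χ² = 0.0418 + 0.1255 = 0.1673 ≈ 0.167

0.167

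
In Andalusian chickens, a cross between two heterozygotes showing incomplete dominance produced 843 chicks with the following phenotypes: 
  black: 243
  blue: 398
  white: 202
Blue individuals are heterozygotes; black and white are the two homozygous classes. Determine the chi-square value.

With incomplete dominance, a heterozygote × heterozygote cross gives a 1:2:1 phenotypic ratio.
Under the 1:2:1 hypothesis (Σ ratio = 4, N = 843):
  black: 843 × 1/4 = 210.75
  blue: 843 × 2/4 = 421.5
  white: 843 × 1/4 = 210.75
χ² = Σ (O − E)² / E
  black: (243 − 210.75)² / 210.75 = 4.9351
  blue: (398 − 421.5)² / 421.5 = 1.3102
  white: (202 − 210.75)² / 210.75 = 0.3633
χ² = 4.9351 + 1.3102 + 0.3633 = 6.6086 ≈ 6.609

6.609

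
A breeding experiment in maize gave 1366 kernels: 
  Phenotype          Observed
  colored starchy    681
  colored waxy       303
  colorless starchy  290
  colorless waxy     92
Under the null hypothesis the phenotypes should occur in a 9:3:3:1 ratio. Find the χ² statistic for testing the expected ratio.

23.509

Under the 9:3:3:1 hypothesis (Σ ratio = 16, N = 1366):
  colored starchy: 1366 × 9/16 = 768.375
  colored waxy: 1366 × 3/16 = 256.125
  colorless starchy: 1366 × 3/16 = 256.125
  colorless waxy: 1366 × 1/16 = 85.375
χ² = Σ (O − E)² / E
  colored starchy: (681 − 768.375)² / 768.375 = 9.9358
  colored waxy: (303 − 256.125)² / 256.125 = 8.5789
  colorless starchy: (290 − 256.125)² / 256.125 = 4.4803
  colorless waxy: (92 − 85.375)² / 85.375 = 0.5141
χ² = 9.9358 + 8.5789 + 4.4803 + 0.5141 = 23.5091 ≈ 23.509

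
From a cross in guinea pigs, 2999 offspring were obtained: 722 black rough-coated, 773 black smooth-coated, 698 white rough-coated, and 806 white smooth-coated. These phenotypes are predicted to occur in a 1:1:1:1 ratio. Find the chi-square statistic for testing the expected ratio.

Under the 1:1:1:1 hypothesis (Σ ratio = 4, N = 2999):
  black rough-coated: 2999 × 1/4 = 749.75
  black smooth-coated: 2999 × 1/4 = 749.75
  white rough-coated: 2999 × 1/4 = 749.75
  white smooth-coated: 2999 × 1/4 = 749.75
χ² = Σ (O − E)² / E
  black rough-coated: (722 − 749.75)² / 749.75 = 1.0271
  black smooth-coated: (773 − 749.75)² / 749.75 = 0.7210
  white rough-coated: (698 − 749.75)² / 749.75 = 3.5719
  white smooth-coated: (806 − 749.75)² / 749.75 = 4.2202
χ² = 1.0271 + 0.7210 + 3.5719 + 4.2202 = 9.5402 ≈ 9.540

9.540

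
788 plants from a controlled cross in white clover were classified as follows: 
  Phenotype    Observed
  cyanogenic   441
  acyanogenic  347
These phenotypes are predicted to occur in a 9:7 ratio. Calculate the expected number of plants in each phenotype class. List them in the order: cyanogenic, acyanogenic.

Expected counts for N = 788 under a 9:7 ratio (total parts = 16):
  cyanogenic: 788 × 9/16 = 443.25
  acyanogenic: 788 × 7/16 = 344.75

443.25, 344.75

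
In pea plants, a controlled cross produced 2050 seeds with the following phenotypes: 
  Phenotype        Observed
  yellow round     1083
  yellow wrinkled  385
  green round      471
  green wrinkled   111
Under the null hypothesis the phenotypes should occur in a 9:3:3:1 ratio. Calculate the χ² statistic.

26.077

Total ratio parts = 16. Expected numbers out of 2050:
  yellow round: 2050 × 9/16 = 1153.125
  yellow wrinkled: 2050 × 3/16 = 384.375
  green round: 2050 × 3/16 = 384.375
  green wrinkled: 2050 × 1/16 = 128.125
χ² = Σ (O − E)² / E
  yellow round: (1083 − 1153.125)² / 1153.125 = 4.2645
  yellow wrinkled: (385 − 384.375)² / 384.375 = 0.0010
  green round: (471 − 384.375)² / 384.375 = 19.5223
  green wrinkled: (111 − 128.125)² / 128.125 = 2.2889
χ² = 4.2645 + 0.0010 + 19.5223 + 2.2889 = 26.0767 ≈ 26.077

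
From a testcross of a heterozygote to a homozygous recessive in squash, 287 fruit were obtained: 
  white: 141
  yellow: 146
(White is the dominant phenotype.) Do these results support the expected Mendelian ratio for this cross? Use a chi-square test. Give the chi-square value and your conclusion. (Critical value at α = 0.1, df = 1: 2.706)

A testcross of a heterozygote (Aa × aa) gives a 1:1 phenotypic ratio.
Total ratio parts = 2. Expected numbers out of 287:
  white: 287 × 1/2 = 143.5
  yellow: 287 × 1/2 = 143.5
χ² = Σ (O − E)² / E
  white: (141 − 143.5)² / 143.5 = 0.0436
  yellow: (146 − 143.5)² / 143.5 = 0.0436
χ² = 0.0436 + 0.0436 = 0.0872 ≈ 0.087
Degrees of freedom = 2 − 1 = 1; critical value at α = 0.1 is 2.706.
Since 0.087 < 2.706, we fail to reject the null hypothesis — the data are consistent with the 1:1 ratio.

0.087; consistent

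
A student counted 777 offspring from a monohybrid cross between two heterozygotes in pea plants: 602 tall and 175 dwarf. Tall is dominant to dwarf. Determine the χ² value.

For a monohybrid cross between heterozygotes with complete dominance, the expected phenotypic ratio is 3:1.
Expected counts for N = 777 under a 3:1 ratio (total parts = 4):
  tall: 777 × 3/4 = 582.75
  dwarf: 777 × 1/4 = 194.25
χ² = Σ (O − E)² / E
  tall: (602 − 582.75)² / 582.75 = 0.6359
  dwarf: (175 − 194.25)² / 194.25 = 1.9077
χ² = 0.6359 + 1.9077 = 2.5436 ≈ 2.544

2.544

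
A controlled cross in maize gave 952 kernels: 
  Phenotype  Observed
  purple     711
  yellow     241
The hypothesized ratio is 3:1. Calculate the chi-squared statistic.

0.050

Total ratio parts = 4. Expected numbers out of 952:
  purple: 952 × 3/4 = 714
  yellow: 952 × 1/4 = 238
χ² = Σ (O − E)² / E
  purple: (711 − 714)² / 714 = 0.0126
  yellow: (241 − 238)² / 238 = 0.0378
χ² = 0.0126 + 0.0378 = 0.0504 ≈ 0.050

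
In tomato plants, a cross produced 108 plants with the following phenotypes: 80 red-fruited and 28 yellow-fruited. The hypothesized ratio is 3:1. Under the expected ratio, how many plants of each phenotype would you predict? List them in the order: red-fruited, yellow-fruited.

The 3:1 ratio has 4 parts, so with N = 108 the expected counts are:
  red-fruited: 108 × 3/4 = 81
  yellow-fruited: 108 × 1/4 = 27

81, 27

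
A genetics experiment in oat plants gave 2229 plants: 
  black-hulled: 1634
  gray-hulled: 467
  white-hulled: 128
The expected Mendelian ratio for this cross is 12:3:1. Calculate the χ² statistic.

Under the 12:3:1 hypothesis (Σ ratio = 16, N = 2229):
  black-hulled: 2229 × 12/16 = 1671.75
  gray-hulled: 2229 × 3/16 = 417.9375
  white-hulled: 2229 × 1/16 = 139.3125
χ² = Σ (O − E)² / E
  black-hulled: (1634 − 1671.75)² / 1671.75 = 0.8524
  gray-hulled: (467 − 417.9375)² / 417.9375 = 5.7595
  white-hulled: (128 − 139.3125)² / 139.3125 = 0.9186
χ² = 0.8524 + 5.7595 + 0.9186 = 7.5305 ≈ 7.531

7.531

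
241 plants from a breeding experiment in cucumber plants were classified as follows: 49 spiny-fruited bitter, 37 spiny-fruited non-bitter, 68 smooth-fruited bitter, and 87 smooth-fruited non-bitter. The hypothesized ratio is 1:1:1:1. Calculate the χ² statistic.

23.946

Expected counts for N = 241 under a 1:1:1:1 ratio (total parts = 4):
  spiny-fruited bitter: 241 × 1/4 = 60.25
  spiny-fruited non-bitter: 241 × 1/4 = 60.25
  smooth-fruited bitter: 241 × 1/4 = 60.25
  smooth-fruited non-bitter: 241 × 1/4 = 60.25
χ² = Σ (O − E)² / E
  spiny-fruited bitter: (49 − 60.25)² / 60.25 = 2.1006
  spiny-fruited non-bitter: (37 − 60.25)² / 60.25 = 8.9720
  smooth-fruited bitter: (68 − 60.25)² / 60.25 = 0.9969
  smooth-fruited non-bitter: (87 − 60.25)² / 60.25 = 11.8766
χ² = 2.1006 + 8.9720 + 0.9969 + 11.8766 = 23.9461 ≈ 23.946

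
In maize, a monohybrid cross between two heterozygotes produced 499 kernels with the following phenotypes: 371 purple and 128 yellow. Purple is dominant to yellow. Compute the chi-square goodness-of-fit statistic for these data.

0.113

For a monohybrid cross between heterozygotes with complete dominance, the expected phenotypic ratio is 3:1.
Expected counts for N = 499 under a 3:1 ratio (total parts = 4):
  purple: 499 × 3/4 = 374.25
  yellow: 499 × 1/4 = 124.75
χ² = Σ (O − E)² / E
  purple: (371 − 374.25)² / 374.25 = 0.0282
  yellow: (128 − 124.75)² / 124.75 = 0.0847
χ² = 0.0282 + 0.0847 = 0.1129 ≈ 0.113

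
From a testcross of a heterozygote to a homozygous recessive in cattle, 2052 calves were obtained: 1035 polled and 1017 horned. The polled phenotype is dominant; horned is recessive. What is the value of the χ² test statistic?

A testcross of a heterozygote (Aa × aa) gives a 1:1 phenotypic ratio.
Expected counts for N = 2052 under a 1:1 ratio (total parts = 2):
  polled: 2052 × 1/2 = 1026
  horned: 2052 × 1/2 = 1026
χ² = Σ (O − E)² / E
  polled: (1035 − 1026)² / 1026 = 0.0789
  horned: (1017 − 1026)² / 1026 = 0.0789
χ² = 0.0789 + 0.0789 = 0.1578 ≈ 0.158

0.158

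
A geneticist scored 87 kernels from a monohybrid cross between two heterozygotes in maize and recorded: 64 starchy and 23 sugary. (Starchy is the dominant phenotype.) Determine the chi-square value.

For a monohybrid cross between heterozygotes with complete dominance, the expected phenotypic ratio is 3:1.
Under the 3:1 hypothesis (Σ ratio = 4, N = 87):
  starchy: 87 × 3/4 = 65.25
  sugary: 87 × 1/4 = 21.75
χ² = Σ (O − E)² / E
  starchy: (64 − 65.25)² / 65.25 = 0.0239
  sugary: (23 − 21.75)² / 21.75 = 0.0718
χ² = 0.0239 + 0.0718 = 0.0957 ≈ 0.096

0.096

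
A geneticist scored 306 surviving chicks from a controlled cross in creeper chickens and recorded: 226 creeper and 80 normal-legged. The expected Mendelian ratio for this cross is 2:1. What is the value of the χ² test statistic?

The 2:1 ratio has 3 parts, so with N = 306 the expected counts are:
  creeper: 306 × 2/3 = 204
  normal-legged: 306 × 1/3 = 102
χ² = Σ (O − E)² / E
  creeper: (226 − 204)² / 204 = 2.3725
  normal-legged: (80 − 102)² / 102 = 4.7451
χ² = 2.3725 + 4.7451 = 7.1176 ≈ 7.118

7.118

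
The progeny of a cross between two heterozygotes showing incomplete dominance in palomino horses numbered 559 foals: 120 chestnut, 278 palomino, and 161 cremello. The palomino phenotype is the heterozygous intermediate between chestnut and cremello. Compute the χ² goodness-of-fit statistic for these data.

6.030

With incomplete dominance, a heterozygote × heterozygote cross gives a 1:2:1 phenotypic ratio.
The 1:2:1 ratio has 4 parts, so with N = 559 the expected counts are:
  chestnut: 559 × 1/4 = 139.75
  palomino: 559 × 2/4 = 279.5
  cremello: 559 × 1/4 = 139.75
χ² = Σ (O − E)² / E
  chestnut: (120 − 139.75)² / 139.75 = 2.7911
  palomino: (278 − 279.5)² / 279.5 = 0.0081
  cremello: (161 − 139.75)² / 139.75 = 3.2312
χ² = 2.7911 + 0.0081 + 3.2312 = 6.0304 ≈ 6.030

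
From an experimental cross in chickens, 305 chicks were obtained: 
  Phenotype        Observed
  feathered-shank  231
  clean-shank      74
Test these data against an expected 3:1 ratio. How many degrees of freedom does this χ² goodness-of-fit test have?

1

A goodness-of-fit test with 2 phenotype classes has df = 2 − 1 = 1.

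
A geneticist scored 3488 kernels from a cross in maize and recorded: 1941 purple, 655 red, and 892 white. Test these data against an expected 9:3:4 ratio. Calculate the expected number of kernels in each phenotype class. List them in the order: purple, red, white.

Under the 9:3:4 hypothesis (Σ ratio = 16, N = 3488):
  purple: 3488 × 9/16 = 1962
  red: 3488 × 3/16 = 654
  white: 3488 × 4/16 = 872

1962, 654, 872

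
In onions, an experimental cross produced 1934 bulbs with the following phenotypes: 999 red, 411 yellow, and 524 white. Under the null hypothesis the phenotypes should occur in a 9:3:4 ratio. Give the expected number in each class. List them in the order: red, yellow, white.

1087.875, 362.625, 483.5

Expected counts for N = 1934 under a 9:3:4 ratio (total parts = 16):
  red: 1934 × 9/16 = 1087.875
  yellow: 1934 × 3/16 = 362.625
  white: 1934 × 4/16 = 483.5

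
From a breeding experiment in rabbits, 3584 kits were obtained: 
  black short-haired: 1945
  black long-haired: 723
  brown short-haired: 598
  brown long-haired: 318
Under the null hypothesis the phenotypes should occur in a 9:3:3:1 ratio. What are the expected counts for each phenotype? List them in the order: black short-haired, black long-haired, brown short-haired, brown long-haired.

2016, 672, 672, 224

Expected counts for N = 3584 under a 9:3:3:1 ratio (total parts = 16):
  black short-haired: 3584 × 9/16 = 2016
  black long-haired: 3584 × 3/16 = 672
  brown short-haired: 3584 × 3/16 = 672
  brown long-haired: 3584 × 1/16 = 224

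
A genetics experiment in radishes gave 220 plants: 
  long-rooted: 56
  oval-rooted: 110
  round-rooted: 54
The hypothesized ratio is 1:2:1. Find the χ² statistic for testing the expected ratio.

0.036

Expected counts for N = 220 under a 1:2:1 ratio (total parts = 4):
  long-rooted: 220 × 1/4 = 55
  oval-rooted: 220 × 2/4 = 110
  round-rooted: 220 × 1/4 = 55
χ² = Σ (O − E)² / E
  long-rooted: (56 − 55)² / 55 = 0.0182
  oval-rooted: (110 − 110)² / 110 = 0.0000
  round-rooted: (54 − 55)² / 55 = 0.0182
χ² = 0.0182 + 0.0000 + 0.0182 = 0.0364 ≈ 0.036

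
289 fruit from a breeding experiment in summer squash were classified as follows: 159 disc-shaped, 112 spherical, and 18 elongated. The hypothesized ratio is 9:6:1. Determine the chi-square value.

0.200

Total ratio parts = 16. Expected numbers out of 289:
  disc-shaped: 289 × 9/16 = 162.5625
  spherical: 289 × 6/16 = 108.375
  elongated: 289 × 1/16 = 18.0625
χ² = Σ (O − E)² / E
  disc-shaped: (159 − 162.5625)² / 162.5625 = 0.0781
  spherical: (112 − 108.375)² / 108.375 = 0.1213
  elongated: (18 − 18.0625)² / 18.0625 = 0.0002
χ² = 0.0781 + 0.1213 + 0.0002 = 0.1996 ≈ 0.200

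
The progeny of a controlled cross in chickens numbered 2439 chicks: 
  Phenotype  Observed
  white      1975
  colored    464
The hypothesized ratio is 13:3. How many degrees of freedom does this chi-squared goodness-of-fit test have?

A goodness-of-fit test with 2 phenotype classes has df = 2 − 1 = 1.

1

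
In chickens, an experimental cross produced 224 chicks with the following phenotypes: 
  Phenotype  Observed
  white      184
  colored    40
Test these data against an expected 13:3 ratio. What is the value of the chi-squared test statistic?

The 13:3 ratio has 16 parts, so with N = 224 the expected counts are:
  white: 224 × 13/16 = 182
  colored: 224 × 3/16 = 42
χ² = Σ (O − E)² / E
  white: (184 − 182)² / 182 = 0.0220
  colored: (40 − 42)² / 42 = 0.0952
χ² = 0.0220 + 0.0952 = 0.1172 ≈ 0.117

0.117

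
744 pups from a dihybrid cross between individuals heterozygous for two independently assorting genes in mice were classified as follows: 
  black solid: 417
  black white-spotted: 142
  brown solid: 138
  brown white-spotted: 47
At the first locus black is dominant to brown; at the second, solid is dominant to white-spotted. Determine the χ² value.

A dihybrid F₂ with independent assortment and complete dominance at both loci gives a 9:3:3:1 phenotypic ratio.
Under the 9:3:3:1 hypothesis (Σ ratio = 16, N = 744):
  black solid: 744 × 9/16 = 418.5
  black white-spotted: 744 × 3/16 = 139.5
  brown solid: 744 × 3/16 = 139.5
  brown white-spotted: 744 × 1/16 = 46.5
χ² = Σ (O − E)² / E
  black solid: (417 − 418.5)² / 418.5 = 0.0054
  black white-spotted: (142 − 139.5)² / 139.5 = 0.0448
  brown solid: (138 − 139.5)² / 139.5 = 0.0161
  brown white-spotted: (47 − 46.5)² / 46.5 = 0.0054
χ² = 0.0054 + 0.0448 + 0.0161 + 0.0054 = 0.0717 ≈ 0.072

0.072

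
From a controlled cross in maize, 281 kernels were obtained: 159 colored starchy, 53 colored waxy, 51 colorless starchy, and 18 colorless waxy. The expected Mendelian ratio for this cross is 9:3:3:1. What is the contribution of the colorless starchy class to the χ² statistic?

Total ratio parts = 16. Expected numbers out of 281:
  colored starchy: 281 × 9/16 = 158.0625
  colored waxy: 281 × 3/16 = 52.6875
  colorless starchy: 281 × 3/16 = 52.6875
  colorless waxy: 281 × 1/16 = 17.5625
Contribution of colorless starchy: (51 − 52.6875)² / 52.6875 = 0.0540

0.054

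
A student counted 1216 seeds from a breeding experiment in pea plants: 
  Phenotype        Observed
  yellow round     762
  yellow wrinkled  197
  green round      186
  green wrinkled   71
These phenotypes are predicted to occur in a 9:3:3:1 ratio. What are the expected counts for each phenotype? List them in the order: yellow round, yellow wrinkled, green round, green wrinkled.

684, 228, 228, 76

The 9:3:3:1 ratio has 16 parts, so with N = 1216 the expected counts are:
  yellow round: 1216 × 9/16 = 684
  yellow wrinkled: 1216 × 3/16 = 228
  green round: 1216 × 3/16 = 228
  green wrinkled: 1216 × 1/16 = 76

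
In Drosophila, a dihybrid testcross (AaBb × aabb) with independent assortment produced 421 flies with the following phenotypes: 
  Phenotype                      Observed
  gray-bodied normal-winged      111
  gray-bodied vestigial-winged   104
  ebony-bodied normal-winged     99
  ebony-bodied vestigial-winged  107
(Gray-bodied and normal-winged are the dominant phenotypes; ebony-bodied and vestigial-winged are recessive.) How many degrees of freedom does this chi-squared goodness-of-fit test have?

A dihybrid testcross with independent assortment gives a 1:1:1:1 ratio.
A goodness-of-fit test with 4 phenotype classes has df = 4 − 1 = 3.

3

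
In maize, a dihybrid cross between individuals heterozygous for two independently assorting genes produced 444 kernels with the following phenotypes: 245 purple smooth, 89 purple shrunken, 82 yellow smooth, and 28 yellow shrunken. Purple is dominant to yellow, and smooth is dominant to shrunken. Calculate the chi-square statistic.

A dihybrid F₂ with independent assortment and complete dominance at both loci gives a 9:3:3:1 phenotypic ratio.
Under the 9:3:3:1 hypothesis (Σ ratio = 16, N = 444):
  purple smooth: 444 × 9/16 = 249.75
  purple shrunken: 444 × 3/16 = 83.25
  yellow smooth: 444 × 3/16 = 83.25
  yellow shrunken: 444 × 1/16 = 27.75
χ² = Σ (O − E)² / E
  purple smooth: (245 − 249.75)² / 249.75 = 0.0903
  purple shrunken: (89 − 83.25)² / 83.25 = 0.3971
  yellow smooth: (82 − 83.25)² / 83.25 = 0.0188
  yellow shrunken: (28 − 27.75)² / 27.75 = 0.0023
χ² = 0.0903 + 0.3971 + 0.0188 + 0.0023 = 0.5085 ≈ 0.509

0.509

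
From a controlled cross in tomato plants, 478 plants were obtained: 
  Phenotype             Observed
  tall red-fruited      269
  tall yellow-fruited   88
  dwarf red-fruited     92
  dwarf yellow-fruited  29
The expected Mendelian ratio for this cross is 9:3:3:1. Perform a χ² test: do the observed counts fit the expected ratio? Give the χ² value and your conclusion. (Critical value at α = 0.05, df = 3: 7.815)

0.118; consistent

Under the 9:3:3:1 hypothesis (Σ ratio = 16, N = 478):
  tall red-fruited: 478 × 9/16 = 268.875
  tall yellow-fruited: 478 × 3/16 = 89.625
  dwarf red-fruited: 478 × 3/16 = 89.625
  dwarf yellow-fruited: 478 × 1/16 = 29.875
χ² = Σ (O − E)² / E
  tall red-fruited: (269 − 268.875)² / 268.875 = 0.0001
  tall yellow-fruited: (88 − 89.625)² / 89.625 = 0.0295
  dwarf red-fruited: (92 − 89.625)² / 89.625 = 0.0629
  dwarf yellow-fruited: (29 − 29.875)² / 29.875 = 0.0256
χ² = 0.0001 + 0.0295 + 0.0629 + 0.0256 = 0.1181 ≈ 0.118
Degrees of freedom = 4 − 1 = 3; critical value at α = 0.05 is 7.815.
Since 0.118 < 7.815, we fail to reject the null hypothesis — the data are consistent with the 9:3:3:1 ratio.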